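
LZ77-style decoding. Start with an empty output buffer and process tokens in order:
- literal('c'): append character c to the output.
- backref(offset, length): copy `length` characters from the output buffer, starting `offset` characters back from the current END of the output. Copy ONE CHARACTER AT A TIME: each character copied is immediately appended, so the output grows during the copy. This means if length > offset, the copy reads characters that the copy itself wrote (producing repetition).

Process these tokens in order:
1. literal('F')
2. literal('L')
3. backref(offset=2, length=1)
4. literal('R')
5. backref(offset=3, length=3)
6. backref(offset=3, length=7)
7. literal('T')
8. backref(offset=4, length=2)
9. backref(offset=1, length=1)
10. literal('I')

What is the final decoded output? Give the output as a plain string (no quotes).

Token 1: literal('F'). Output: "F"
Token 2: literal('L'). Output: "FL"
Token 3: backref(off=2, len=1). Copied 'F' from pos 0. Output: "FLF"
Token 4: literal('R'). Output: "FLFR"
Token 5: backref(off=3, len=3). Copied 'LFR' from pos 1. Output: "FLFRLFR"
Token 6: backref(off=3, len=7) (overlapping!). Copied 'LFRLFRL' from pos 4. Output: "FLFRLFRLFRLFRL"
Token 7: literal('T'). Output: "FLFRLFRLFRLFRLT"
Token 8: backref(off=4, len=2). Copied 'FR' from pos 11. Output: "FLFRLFRLFRLFRLTFR"
Token 9: backref(off=1, len=1). Copied 'R' from pos 16. Output: "FLFRLFRLFRLFRLTFRR"
Token 10: literal('I'). Output: "FLFRLFRLFRLFRLTFRRI"

Answer: FLFRLFRLFRLFRLTFRRI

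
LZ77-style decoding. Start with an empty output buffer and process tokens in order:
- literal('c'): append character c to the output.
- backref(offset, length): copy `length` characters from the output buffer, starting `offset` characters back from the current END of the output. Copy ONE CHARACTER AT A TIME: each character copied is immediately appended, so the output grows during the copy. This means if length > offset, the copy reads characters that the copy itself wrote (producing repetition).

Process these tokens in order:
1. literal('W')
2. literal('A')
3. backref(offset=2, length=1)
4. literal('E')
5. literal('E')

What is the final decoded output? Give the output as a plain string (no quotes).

Answer: WAWEE

Derivation:
Token 1: literal('W'). Output: "W"
Token 2: literal('A'). Output: "WA"
Token 3: backref(off=2, len=1). Copied 'W' from pos 0. Output: "WAW"
Token 4: literal('E'). Output: "WAWE"
Token 5: literal('E'). Output: "WAWEE"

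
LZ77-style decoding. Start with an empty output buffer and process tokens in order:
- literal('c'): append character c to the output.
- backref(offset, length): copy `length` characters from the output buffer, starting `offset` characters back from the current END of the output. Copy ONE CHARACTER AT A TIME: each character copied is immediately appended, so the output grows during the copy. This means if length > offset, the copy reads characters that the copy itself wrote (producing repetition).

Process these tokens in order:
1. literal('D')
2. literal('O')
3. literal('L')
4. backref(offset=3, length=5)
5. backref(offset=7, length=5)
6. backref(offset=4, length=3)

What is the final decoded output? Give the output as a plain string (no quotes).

Answer: DOLDOLDOOLDOLLDO

Derivation:
Token 1: literal('D'). Output: "D"
Token 2: literal('O'). Output: "DO"
Token 3: literal('L'). Output: "DOL"
Token 4: backref(off=3, len=5) (overlapping!). Copied 'DOLDO' from pos 0. Output: "DOLDOLDO"
Token 5: backref(off=7, len=5). Copied 'OLDOL' from pos 1. Output: "DOLDOLDOOLDOL"
Token 6: backref(off=4, len=3). Copied 'LDO' from pos 9. Output: "DOLDOLDOOLDOLLDO"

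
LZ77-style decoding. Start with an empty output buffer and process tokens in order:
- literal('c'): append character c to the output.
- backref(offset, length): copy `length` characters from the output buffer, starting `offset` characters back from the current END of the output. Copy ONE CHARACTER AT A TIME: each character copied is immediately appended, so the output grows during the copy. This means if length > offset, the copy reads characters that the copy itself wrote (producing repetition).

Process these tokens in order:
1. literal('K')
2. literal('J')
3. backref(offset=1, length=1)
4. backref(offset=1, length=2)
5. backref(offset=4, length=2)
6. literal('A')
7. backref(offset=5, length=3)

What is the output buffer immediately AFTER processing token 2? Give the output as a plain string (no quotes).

Token 1: literal('K'). Output: "K"
Token 2: literal('J'). Output: "KJ"

Answer: KJ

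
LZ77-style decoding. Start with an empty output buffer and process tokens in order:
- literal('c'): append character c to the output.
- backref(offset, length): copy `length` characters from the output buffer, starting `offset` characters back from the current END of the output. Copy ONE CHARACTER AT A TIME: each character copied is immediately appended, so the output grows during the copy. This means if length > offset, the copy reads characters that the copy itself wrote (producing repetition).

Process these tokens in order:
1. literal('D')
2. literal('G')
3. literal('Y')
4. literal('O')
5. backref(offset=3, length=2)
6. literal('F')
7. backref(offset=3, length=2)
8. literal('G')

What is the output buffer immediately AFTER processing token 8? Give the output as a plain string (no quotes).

Token 1: literal('D'). Output: "D"
Token 2: literal('G'). Output: "DG"
Token 3: literal('Y'). Output: "DGY"
Token 4: literal('O'). Output: "DGYO"
Token 5: backref(off=3, len=2). Copied 'GY' from pos 1. Output: "DGYOGY"
Token 6: literal('F'). Output: "DGYOGYF"
Token 7: backref(off=3, len=2). Copied 'GY' from pos 4. Output: "DGYOGYFGY"
Token 8: literal('G'). Output: "DGYOGYFGYG"

Answer: DGYOGYFGYG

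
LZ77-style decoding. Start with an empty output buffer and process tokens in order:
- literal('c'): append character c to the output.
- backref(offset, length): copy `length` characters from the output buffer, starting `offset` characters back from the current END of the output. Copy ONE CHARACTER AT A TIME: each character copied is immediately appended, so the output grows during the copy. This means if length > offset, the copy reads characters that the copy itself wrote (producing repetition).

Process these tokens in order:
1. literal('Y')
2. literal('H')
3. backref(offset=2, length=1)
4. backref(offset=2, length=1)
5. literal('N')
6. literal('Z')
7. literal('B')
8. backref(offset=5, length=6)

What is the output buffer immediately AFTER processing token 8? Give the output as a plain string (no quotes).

Token 1: literal('Y'). Output: "Y"
Token 2: literal('H'). Output: "YH"
Token 3: backref(off=2, len=1). Copied 'Y' from pos 0. Output: "YHY"
Token 4: backref(off=2, len=1). Copied 'H' from pos 1. Output: "YHYH"
Token 5: literal('N'). Output: "YHYHN"
Token 6: literal('Z'). Output: "YHYHNZ"
Token 7: literal('B'). Output: "YHYHNZB"
Token 8: backref(off=5, len=6) (overlapping!). Copied 'YHNZBY' from pos 2. Output: "YHYHNZBYHNZBY"

Answer: YHYHNZBYHNZBY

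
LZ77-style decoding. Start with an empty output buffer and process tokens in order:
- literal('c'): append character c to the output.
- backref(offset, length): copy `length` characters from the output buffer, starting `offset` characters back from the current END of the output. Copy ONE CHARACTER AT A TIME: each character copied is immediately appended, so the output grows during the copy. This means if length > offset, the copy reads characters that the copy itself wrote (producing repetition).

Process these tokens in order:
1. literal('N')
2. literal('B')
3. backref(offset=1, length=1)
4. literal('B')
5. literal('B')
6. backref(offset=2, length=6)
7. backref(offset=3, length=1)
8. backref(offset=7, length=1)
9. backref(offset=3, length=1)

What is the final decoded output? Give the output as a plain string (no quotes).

Answer: NBBBBBBBBBBBBB

Derivation:
Token 1: literal('N'). Output: "N"
Token 2: literal('B'). Output: "NB"
Token 3: backref(off=1, len=1). Copied 'B' from pos 1. Output: "NBB"
Token 4: literal('B'). Output: "NBBB"
Token 5: literal('B'). Output: "NBBBB"
Token 6: backref(off=2, len=6) (overlapping!). Copied 'BBBBBB' from pos 3. Output: "NBBBBBBBBBB"
Token 7: backref(off=3, len=1). Copied 'B' from pos 8. Output: "NBBBBBBBBBBB"
Token 8: backref(off=7, len=1). Copied 'B' from pos 5. Output: "NBBBBBBBBBBBB"
Token 9: backref(off=3, len=1). Copied 'B' from pos 10. Output: "NBBBBBBBBBBBBB"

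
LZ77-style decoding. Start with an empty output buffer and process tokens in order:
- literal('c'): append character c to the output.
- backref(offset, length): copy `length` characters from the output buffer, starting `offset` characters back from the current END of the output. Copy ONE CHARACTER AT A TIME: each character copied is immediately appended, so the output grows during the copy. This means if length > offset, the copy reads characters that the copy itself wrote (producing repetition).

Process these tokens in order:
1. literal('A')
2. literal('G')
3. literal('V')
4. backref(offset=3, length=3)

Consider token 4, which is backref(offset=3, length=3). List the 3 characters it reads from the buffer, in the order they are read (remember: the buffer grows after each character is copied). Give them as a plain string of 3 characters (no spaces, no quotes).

Token 1: literal('A'). Output: "A"
Token 2: literal('G'). Output: "AG"
Token 3: literal('V'). Output: "AGV"
Token 4: backref(off=3, len=3). Buffer before: "AGV" (len 3)
  byte 1: read out[0]='A', append. Buffer now: "AGVA"
  byte 2: read out[1]='G', append. Buffer now: "AGVAG"
  byte 3: read out[2]='V', append. Buffer now: "AGVAGV"

Answer: AGV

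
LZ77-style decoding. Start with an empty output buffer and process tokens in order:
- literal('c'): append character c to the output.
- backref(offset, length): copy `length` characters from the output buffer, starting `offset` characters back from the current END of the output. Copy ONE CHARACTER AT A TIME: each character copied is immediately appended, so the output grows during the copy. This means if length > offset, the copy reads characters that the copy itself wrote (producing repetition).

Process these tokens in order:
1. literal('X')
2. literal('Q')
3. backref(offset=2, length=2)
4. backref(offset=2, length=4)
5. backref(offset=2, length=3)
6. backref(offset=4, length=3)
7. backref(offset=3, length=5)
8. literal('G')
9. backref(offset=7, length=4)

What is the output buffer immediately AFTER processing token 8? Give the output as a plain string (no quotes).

Answer: XQXQXQXQXQXQXQQXQQXG

Derivation:
Token 1: literal('X'). Output: "X"
Token 2: literal('Q'). Output: "XQ"
Token 3: backref(off=2, len=2). Copied 'XQ' from pos 0. Output: "XQXQ"
Token 4: backref(off=2, len=4) (overlapping!). Copied 'XQXQ' from pos 2. Output: "XQXQXQXQ"
Token 5: backref(off=2, len=3) (overlapping!). Copied 'XQX' from pos 6. Output: "XQXQXQXQXQX"
Token 6: backref(off=4, len=3). Copied 'QXQ' from pos 7. Output: "XQXQXQXQXQXQXQ"
Token 7: backref(off=3, len=5) (overlapping!). Copied 'QXQQX' from pos 11. Output: "XQXQXQXQXQXQXQQXQQX"
Token 8: literal('G'). Output: "XQXQXQXQXQXQXQQXQQXG"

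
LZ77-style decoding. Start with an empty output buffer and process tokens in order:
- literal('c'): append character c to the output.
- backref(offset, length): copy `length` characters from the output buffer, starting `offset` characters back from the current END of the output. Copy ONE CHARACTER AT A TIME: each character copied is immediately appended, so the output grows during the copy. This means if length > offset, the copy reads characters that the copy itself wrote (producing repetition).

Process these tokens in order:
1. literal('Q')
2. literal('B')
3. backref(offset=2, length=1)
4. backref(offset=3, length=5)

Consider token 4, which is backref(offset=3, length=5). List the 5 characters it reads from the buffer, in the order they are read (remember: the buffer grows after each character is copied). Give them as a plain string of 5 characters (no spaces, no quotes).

Answer: QBQQB

Derivation:
Token 1: literal('Q'). Output: "Q"
Token 2: literal('B'). Output: "QB"
Token 3: backref(off=2, len=1). Copied 'Q' from pos 0. Output: "QBQ"
Token 4: backref(off=3, len=5). Buffer before: "QBQ" (len 3)
  byte 1: read out[0]='Q', append. Buffer now: "QBQQ"
  byte 2: read out[1]='B', append. Buffer now: "QBQQB"
  byte 3: read out[2]='Q', append. Buffer now: "QBQQBQ"
  byte 4: read out[3]='Q', append. Buffer now: "QBQQBQQ"
  byte 5: read out[4]='B', append. Buffer now: "QBQQBQQB"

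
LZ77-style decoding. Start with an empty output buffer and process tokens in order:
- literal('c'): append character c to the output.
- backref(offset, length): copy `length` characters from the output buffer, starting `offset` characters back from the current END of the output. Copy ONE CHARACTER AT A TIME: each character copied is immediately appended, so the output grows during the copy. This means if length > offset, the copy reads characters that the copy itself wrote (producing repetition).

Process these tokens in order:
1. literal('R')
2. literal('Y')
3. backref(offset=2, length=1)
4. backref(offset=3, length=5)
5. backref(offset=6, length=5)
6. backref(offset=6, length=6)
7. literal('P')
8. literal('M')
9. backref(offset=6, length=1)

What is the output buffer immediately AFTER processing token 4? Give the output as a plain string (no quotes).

Token 1: literal('R'). Output: "R"
Token 2: literal('Y'). Output: "RY"
Token 3: backref(off=2, len=1). Copied 'R' from pos 0. Output: "RYR"
Token 4: backref(off=3, len=5) (overlapping!). Copied 'RYRRY' from pos 0. Output: "RYRRYRRY"

Answer: RYRRYRRY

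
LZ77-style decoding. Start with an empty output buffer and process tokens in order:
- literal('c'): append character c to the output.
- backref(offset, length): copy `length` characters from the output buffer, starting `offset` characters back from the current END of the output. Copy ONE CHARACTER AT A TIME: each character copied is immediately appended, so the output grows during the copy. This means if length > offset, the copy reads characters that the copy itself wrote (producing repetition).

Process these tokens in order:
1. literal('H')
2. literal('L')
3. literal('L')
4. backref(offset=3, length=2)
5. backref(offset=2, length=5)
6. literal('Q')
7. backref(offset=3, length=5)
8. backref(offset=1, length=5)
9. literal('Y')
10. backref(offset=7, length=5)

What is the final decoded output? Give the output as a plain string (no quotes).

Token 1: literal('H'). Output: "H"
Token 2: literal('L'). Output: "HL"
Token 3: literal('L'). Output: "HLL"
Token 4: backref(off=3, len=2). Copied 'HL' from pos 0. Output: "HLLHL"
Token 5: backref(off=2, len=5) (overlapping!). Copied 'HLHLH' from pos 3. Output: "HLLHLHLHLH"
Token 6: literal('Q'). Output: "HLLHLHLHLHQ"
Token 7: backref(off=3, len=5) (overlapping!). Copied 'LHQLH' from pos 8. Output: "HLLHLHLHLHQLHQLH"
Token 8: backref(off=1, len=5) (overlapping!). Copied 'HHHHH' from pos 15. Output: "HLLHLHLHLHQLHQLHHHHHH"
Token 9: literal('Y'). Output: "HLLHLHLHLHQLHQLHHHHHHY"
Token 10: backref(off=7, len=5). Copied 'HHHHH' from pos 15. Output: "HLLHLHLHLHQLHQLHHHHHHYHHHHH"

Answer: HLLHLHLHLHQLHQLHHHHHHYHHHHH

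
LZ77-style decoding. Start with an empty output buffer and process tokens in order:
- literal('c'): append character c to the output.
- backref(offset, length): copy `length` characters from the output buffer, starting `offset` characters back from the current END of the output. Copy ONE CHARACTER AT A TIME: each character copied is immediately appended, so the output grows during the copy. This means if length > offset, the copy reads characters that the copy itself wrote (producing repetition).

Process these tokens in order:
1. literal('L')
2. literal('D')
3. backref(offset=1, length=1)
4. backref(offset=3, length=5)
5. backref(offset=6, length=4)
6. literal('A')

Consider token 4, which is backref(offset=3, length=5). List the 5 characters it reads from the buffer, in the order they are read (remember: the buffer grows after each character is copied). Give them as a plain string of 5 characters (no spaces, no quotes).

Token 1: literal('L'). Output: "L"
Token 2: literal('D'). Output: "LD"
Token 3: backref(off=1, len=1). Copied 'D' from pos 1. Output: "LDD"
Token 4: backref(off=3, len=5). Buffer before: "LDD" (len 3)
  byte 1: read out[0]='L', append. Buffer now: "LDDL"
  byte 2: read out[1]='D', append. Buffer now: "LDDLD"
  byte 3: read out[2]='D', append. Buffer now: "LDDLDD"
  byte 4: read out[3]='L', append. Buffer now: "LDDLDDL"
  byte 5: read out[4]='D', append. Buffer now: "LDDLDDLD"

Answer: LDDLD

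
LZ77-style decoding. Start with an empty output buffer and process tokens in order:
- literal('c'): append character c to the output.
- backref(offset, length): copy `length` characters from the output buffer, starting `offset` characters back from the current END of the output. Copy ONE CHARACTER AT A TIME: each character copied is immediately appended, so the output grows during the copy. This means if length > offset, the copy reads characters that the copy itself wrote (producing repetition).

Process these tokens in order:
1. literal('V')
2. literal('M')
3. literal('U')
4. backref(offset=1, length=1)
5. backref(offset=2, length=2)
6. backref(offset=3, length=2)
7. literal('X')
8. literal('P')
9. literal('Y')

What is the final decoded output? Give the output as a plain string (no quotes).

Token 1: literal('V'). Output: "V"
Token 2: literal('M'). Output: "VM"
Token 3: literal('U'). Output: "VMU"
Token 4: backref(off=1, len=1). Copied 'U' from pos 2. Output: "VMUU"
Token 5: backref(off=2, len=2). Copied 'UU' from pos 2. Output: "VMUUUU"
Token 6: backref(off=3, len=2). Copied 'UU' from pos 3. Output: "VMUUUUUU"
Token 7: literal('X'). Output: "VMUUUUUUX"
Token 8: literal('P'). Output: "VMUUUUUUXP"
Token 9: literal('Y'). Output: "VMUUUUUUXPY"

Answer: VMUUUUUUXPY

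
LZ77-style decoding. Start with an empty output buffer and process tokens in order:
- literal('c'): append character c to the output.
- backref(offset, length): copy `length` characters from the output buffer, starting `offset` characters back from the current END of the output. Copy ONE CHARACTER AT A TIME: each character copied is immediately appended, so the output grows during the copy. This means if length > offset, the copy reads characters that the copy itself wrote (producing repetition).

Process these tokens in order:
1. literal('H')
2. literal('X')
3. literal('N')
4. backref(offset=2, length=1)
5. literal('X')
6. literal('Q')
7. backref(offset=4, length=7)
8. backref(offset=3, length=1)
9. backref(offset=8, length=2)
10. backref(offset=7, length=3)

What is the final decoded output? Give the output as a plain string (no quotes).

Answer: HXNXXQNXXQNXXNNXQNX

Derivation:
Token 1: literal('H'). Output: "H"
Token 2: literal('X'). Output: "HX"
Token 3: literal('N'). Output: "HXN"
Token 4: backref(off=2, len=1). Copied 'X' from pos 1. Output: "HXNX"
Token 5: literal('X'). Output: "HXNXX"
Token 6: literal('Q'). Output: "HXNXXQ"
Token 7: backref(off=4, len=7) (overlapping!). Copied 'NXXQNXX' from pos 2. Output: "HXNXXQNXXQNXX"
Token 8: backref(off=3, len=1). Copied 'N' from pos 10. Output: "HXNXXQNXXQNXXN"
Token 9: backref(off=8, len=2). Copied 'NX' from pos 6. Output: "HXNXXQNXXQNXXNNX"
Token 10: backref(off=7, len=3). Copied 'QNX' from pos 9. Output: "HXNXXQNXXQNXXNNXQNX"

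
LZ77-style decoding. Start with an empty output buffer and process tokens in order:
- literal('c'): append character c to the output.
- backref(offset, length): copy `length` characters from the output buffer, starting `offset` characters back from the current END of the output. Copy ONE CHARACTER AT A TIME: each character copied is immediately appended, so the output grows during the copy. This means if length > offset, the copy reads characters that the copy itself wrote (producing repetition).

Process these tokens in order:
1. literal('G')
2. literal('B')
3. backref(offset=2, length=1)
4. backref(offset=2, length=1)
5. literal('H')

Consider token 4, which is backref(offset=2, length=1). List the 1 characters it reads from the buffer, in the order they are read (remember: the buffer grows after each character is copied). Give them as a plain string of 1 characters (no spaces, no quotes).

Token 1: literal('G'). Output: "G"
Token 2: literal('B'). Output: "GB"
Token 3: backref(off=2, len=1). Copied 'G' from pos 0. Output: "GBG"
Token 4: backref(off=2, len=1). Buffer before: "GBG" (len 3)
  byte 1: read out[1]='B', append. Buffer now: "GBGB"

Answer: B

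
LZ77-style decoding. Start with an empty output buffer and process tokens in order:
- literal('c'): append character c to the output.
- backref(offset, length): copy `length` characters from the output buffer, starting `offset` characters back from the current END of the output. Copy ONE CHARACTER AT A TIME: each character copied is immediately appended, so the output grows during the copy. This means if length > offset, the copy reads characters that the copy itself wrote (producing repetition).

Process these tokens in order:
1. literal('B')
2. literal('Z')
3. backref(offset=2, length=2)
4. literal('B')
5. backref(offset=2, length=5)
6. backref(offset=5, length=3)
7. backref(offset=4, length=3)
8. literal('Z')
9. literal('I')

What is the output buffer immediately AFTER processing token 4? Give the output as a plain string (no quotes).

Token 1: literal('B'). Output: "B"
Token 2: literal('Z'). Output: "BZ"
Token 3: backref(off=2, len=2). Copied 'BZ' from pos 0. Output: "BZBZ"
Token 4: literal('B'). Output: "BZBZB"

Answer: BZBZB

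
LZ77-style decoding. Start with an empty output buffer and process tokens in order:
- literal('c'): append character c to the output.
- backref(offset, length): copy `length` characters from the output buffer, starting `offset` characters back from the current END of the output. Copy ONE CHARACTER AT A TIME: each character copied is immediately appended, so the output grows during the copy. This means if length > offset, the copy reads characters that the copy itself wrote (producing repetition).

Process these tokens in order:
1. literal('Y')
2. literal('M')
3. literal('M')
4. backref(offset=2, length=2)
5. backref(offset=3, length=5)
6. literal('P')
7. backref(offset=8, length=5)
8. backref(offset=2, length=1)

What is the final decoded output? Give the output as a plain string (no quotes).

Token 1: literal('Y'). Output: "Y"
Token 2: literal('M'). Output: "YM"
Token 3: literal('M'). Output: "YMM"
Token 4: backref(off=2, len=2). Copied 'MM' from pos 1. Output: "YMMMM"
Token 5: backref(off=3, len=5) (overlapping!). Copied 'MMMMM' from pos 2. Output: "YMMMMMMMMM"
Token 6: literal('P'). Output: "YMMMMMMMMMP"
Token 7: backref(off=8, len=5). Copied 'MMMMM' from pos 3. Output: "YMMMMMMMMMPMMMMM"
Token 8: backref(off=2, len=1). Copied 'M' from pos 14. Output: "YMMMMMMMMMPMMMMMM"

Answer: YMMMMMMMMMPMMMMMM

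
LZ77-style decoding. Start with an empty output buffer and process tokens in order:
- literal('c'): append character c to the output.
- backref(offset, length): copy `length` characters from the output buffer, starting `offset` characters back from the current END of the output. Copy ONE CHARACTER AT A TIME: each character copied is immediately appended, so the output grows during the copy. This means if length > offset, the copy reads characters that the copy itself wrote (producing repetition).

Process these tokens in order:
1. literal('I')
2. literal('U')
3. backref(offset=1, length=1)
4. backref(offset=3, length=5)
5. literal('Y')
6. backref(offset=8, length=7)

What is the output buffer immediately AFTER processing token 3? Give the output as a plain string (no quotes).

Answer: IUU

Derivation:
Token 1: literal('I'). Output: "I"
Token 2: literal('U'). Output: "IU"
Token 3: backref(off=1, len=1). Copied 'U' from pos 1. Output: "IUU"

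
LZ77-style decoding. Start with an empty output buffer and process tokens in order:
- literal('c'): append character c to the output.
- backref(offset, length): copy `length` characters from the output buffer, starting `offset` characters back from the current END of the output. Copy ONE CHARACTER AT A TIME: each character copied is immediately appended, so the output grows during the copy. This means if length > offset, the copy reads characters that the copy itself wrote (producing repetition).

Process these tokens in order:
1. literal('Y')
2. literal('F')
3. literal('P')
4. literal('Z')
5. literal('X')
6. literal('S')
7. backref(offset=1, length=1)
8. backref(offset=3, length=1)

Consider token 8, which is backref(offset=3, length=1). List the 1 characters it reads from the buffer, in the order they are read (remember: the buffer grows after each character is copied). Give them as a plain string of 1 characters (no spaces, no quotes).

Answer: X

Derivation:
Token 1: literal('Y'). Output: "Y"
Token 2: literal('F'). Output: "YF"
Token 3: literal('P'). Output: "YFP"
Token 4: literal('Z'). Output: "YFPZ"
Token 5: literal('X'). Output: "YFPZX"
Token 6: literal('S'). Output: "YFPZXS"
Token 7: backref(off=1, len=1). Copied 'S' from pos 5. Output: "YFPZXSS"
Token 8: backref(off=3, len=1). Buffer before: "YFPZXSS" (len 7)
  byte 1: read out[4]='X', append. Buffer now: "YFPZXSSX"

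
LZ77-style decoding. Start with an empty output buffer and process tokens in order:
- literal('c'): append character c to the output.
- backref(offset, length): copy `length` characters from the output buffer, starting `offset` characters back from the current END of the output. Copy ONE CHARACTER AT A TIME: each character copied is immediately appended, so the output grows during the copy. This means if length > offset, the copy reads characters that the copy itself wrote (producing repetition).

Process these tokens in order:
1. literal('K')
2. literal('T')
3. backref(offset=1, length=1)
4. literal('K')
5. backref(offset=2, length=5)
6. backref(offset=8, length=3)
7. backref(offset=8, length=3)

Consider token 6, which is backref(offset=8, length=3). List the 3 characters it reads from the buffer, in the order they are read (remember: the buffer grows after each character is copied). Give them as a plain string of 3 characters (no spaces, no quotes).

Answer: TTK

Derivation:
Token 1: literal('K'). Output: "K"
Token 2: literal('T'). Output: "KT"
Token 3: backref(off=1, len=1). Copied 'T' from pos 1. Output: "KTT"
Token 4: literal('K'). Output: "KTTK"
Token 5: backref(off=2, len=5) (overlapping!). Copied 'TKTKT' from pos 2. Output: "KTTKTKTKT"
Token 6: backref(off=8, len=3). Buffer before: "KTTKTKTKT" (len 9)
  byte 1: read out[1]='T', append. Buffer now: "KTTKTKTKTT"
  byte 2: read out[2]='T', append. Buffer now: "KTTKTKTKTTT"
  byte 3: read out[3]='K', append. Buffer now: "KTTKTKTKTTTK"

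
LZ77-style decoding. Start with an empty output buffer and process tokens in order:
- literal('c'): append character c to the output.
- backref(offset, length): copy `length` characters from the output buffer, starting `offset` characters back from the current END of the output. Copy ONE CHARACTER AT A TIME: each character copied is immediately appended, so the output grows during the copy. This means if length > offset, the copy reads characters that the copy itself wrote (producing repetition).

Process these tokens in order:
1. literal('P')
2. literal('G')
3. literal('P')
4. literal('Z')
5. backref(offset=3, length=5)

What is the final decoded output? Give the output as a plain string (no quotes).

Token 1: literal('P'). Output: "P"
Token 2: literal('G'). Output: "PG"
Token 3: literal('P'). Output: "PGP"
Token 4: literal('Z'). Output: "PGPZ"
Token 5: backref(off=3, len=5) (overlapping!). Copied 'GPZGP' from pos 1. Output: "PGPZGPZGP"

Answer: PGPZGPZGP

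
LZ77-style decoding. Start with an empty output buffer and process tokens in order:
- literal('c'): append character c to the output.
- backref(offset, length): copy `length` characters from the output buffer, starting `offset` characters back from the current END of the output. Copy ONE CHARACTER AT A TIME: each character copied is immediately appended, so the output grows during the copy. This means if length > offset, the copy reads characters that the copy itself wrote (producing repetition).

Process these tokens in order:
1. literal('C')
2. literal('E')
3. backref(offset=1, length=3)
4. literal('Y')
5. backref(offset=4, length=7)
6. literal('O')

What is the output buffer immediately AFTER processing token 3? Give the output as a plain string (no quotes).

Answer: CEEEE

Derivation:
Token 1: literal('C'). Output: "C"
Token 2: literal('E'). Output: "CE"
Token 3: backref(off=1, len=3) (overlapping!). Copied 'EEE' from pos 1. Output: "CEEEE"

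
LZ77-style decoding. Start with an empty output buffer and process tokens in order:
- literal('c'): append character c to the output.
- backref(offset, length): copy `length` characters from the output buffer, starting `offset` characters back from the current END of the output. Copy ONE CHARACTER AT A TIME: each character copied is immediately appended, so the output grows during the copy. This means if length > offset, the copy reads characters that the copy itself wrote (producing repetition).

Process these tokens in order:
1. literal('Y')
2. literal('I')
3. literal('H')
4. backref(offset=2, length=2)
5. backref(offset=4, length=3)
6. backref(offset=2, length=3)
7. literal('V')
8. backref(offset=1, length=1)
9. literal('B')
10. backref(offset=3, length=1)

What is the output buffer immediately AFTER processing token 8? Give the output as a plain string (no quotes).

Answer: YIHIHIHIHIHVV

Derivation:
Token 1: literal('Y'). Output: "Y"
Token 2: literal('I'). Output: "YI"
Token 3: literal('H'). Output: "YIH"
Token 4: backref(off=2, len=2). Copied 'IH' from pos 1. Output: "YIHIH"
Token 5: backref(off=4, len=3). Copied 'IHI' from pos 1. Output: "YIHIHIHI"
Token 6: backref(off=2, len=3) (overlapping!). Copied 'HIH' from pos 6. Output: "YIHIHIHIHIH"
Token 7: literal('V'). Output: "YIHIHIHIHIHV"
Token 8: backref(off=1, len=1). Copied 'V' from pos 11. Output: "YIHIHIHIHIHVV"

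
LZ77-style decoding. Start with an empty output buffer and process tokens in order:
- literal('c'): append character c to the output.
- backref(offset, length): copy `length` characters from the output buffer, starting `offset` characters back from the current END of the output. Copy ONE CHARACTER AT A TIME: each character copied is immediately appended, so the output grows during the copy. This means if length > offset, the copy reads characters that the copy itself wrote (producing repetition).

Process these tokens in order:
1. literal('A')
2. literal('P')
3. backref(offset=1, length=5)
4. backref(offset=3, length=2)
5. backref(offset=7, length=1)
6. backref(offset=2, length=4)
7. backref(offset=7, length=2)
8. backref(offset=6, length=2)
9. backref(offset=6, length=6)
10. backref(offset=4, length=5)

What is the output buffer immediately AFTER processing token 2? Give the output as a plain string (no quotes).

Answer: AP

Derivation:
Token 1: literal('A'). Output: "A"
Token 2: literal('P'). Output: "AP"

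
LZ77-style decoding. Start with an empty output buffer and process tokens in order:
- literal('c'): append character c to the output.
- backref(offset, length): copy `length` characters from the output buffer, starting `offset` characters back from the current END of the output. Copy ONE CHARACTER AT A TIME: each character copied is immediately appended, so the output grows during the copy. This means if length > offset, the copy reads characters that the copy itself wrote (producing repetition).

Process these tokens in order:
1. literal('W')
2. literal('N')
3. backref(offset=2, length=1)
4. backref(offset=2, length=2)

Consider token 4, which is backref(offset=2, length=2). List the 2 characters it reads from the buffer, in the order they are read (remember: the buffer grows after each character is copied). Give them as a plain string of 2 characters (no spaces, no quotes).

Token 1: literal('W'). Output: "W"
Token 2: literal('N'). Output: "WN"
Token 3: backref(off=2, len=1). Copied 'W' from pos 0. Output: "WNW"
Token 4: backref(off=2, len=2). Buffer before: "WNW" (len 3)
  byte 1: read out[1]='N', append. Buffer now: "WNWN"
  byte 2: read out[2]='W', append. Buffer now: "WNWNW"

Answer: NW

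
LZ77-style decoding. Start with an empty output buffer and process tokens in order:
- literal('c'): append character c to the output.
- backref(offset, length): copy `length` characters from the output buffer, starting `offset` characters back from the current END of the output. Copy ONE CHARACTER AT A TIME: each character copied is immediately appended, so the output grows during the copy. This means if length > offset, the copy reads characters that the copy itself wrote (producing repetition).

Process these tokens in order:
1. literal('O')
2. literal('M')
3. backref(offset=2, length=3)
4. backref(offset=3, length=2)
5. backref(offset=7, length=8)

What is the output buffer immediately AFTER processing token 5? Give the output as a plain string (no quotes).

Answer: OMOMOOMOMOMOOMO

Derivation:
Token 1: literal('O'). Output: "O"
Token 2: literal('M'). Output: "OM"
Token 3: backref(off=2, len=3) (overlapping!). Copied 'OMO' from pos 0. Output: "OMOMO"
Token 4: backref(off=3, len=2). Copied 'OM' from pos 2. Output: "OMOMOOM"
Token 5: backref(off=7, len=8) (overlapping!). Copied 'OMOMOOMO' from pos 0. Output: "OMOMOOMOMOMOOMO"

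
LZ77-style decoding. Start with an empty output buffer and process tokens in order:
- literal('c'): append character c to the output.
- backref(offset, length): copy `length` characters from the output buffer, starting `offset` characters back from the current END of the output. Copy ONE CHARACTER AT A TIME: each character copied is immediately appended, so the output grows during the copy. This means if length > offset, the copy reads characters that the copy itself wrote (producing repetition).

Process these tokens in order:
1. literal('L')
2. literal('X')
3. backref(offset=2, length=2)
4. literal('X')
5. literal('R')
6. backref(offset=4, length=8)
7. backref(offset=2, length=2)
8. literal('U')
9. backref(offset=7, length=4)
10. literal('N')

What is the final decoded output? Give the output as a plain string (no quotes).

Token 1: literal('L'). Output: "L"
Token 2: literal('X'). Output: "LX"
Token 3: backref(off=2, len=2). Copied 'LX' from pos 0. Output: "LXLX"
Token 4: literal('X'). Output: "LXLXX"
Token 5: literal('R'). Output: "LXLXXR"
Token 6: backref(off=4, len=8) (overlapping!). Copied 'LXXRLXXR' from pos 2. Output: "LXLXXRLXXRLXXR"
Token 7: backref(off=2, len=2). Copied 'XR' from pos 12. Output: "LXLXXRLXXRLXXRXR"
Token 8: literal('U'). Output: "LXLXXRLXXRLXXRXRU"
Token 9: backref(off=7, len=4). Copied 'LXXR' from pos 10. Output: "LXLXXRLXXRLXXRXRULXXR"
Token 10: literal('N'). Output: "LXLXXRLXXRLXXRXRULXXRN"

Answer: LXLXXRLXXRLXXRXRULXXRN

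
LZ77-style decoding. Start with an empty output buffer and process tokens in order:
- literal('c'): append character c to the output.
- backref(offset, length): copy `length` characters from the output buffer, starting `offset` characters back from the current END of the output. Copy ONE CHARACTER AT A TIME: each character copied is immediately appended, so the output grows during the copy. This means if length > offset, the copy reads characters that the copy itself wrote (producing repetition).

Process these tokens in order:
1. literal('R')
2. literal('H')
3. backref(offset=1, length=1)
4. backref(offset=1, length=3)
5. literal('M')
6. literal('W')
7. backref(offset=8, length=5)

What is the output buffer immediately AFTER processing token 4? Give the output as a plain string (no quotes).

Answer: RHHHHH

Derivation:
Token 1: literal('R'). Output: "R"
Token 2: literal('H'). Output: "RH"
Token 3: backref(off=1, len=1). Copied 'H' from pos 1. Output: "RHH"
Token 4: backref(off=1, len=3) (overlapping!). Copied 'HHH' from pos 2. Output: "RHHHHH"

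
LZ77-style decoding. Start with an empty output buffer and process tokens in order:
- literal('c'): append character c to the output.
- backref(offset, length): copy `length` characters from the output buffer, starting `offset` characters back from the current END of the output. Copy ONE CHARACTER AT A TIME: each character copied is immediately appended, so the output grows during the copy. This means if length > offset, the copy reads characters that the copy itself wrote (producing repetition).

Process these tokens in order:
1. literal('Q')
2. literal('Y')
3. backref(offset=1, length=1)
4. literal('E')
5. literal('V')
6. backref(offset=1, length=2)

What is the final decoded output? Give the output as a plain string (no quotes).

Token 1: literal('Q'). Output: "Q"
Token 2: literal('Y'). Output: "QY"
Token 3: backref(off=1, len=1). Copied 'Y' from pos 1. Output: "QYY"
Token 4: literal('E'). Output: "QYYE"
Token 5: literal('V'). Output: "QYYEV"
Token 6: backref(off=1, len=2) (overlapping!). Copied 'VV' from pos 4. Output: "QYYEVVV"

Answer: QYYEVVV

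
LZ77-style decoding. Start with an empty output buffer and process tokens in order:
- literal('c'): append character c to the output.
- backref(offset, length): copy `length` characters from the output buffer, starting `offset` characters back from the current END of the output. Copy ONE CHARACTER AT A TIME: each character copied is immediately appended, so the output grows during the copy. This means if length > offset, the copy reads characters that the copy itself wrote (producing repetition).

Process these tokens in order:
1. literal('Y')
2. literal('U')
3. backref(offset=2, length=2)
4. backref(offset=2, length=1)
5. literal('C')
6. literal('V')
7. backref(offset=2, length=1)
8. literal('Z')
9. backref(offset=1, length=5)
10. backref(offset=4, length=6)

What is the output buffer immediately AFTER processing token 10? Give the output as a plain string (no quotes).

Token 1: literal('Y'). Output: "Y"
Token 2: literal('U'). Output: "YU"
Token 3: backref(off=2, len=2). Copied 'YU' from pos 0. Output: "YUYU"
Token 4: backref(off=2, len=1). Copied 'Y' from pos 2. Output: "YUYUY"
Token 5: literal('C'). Output: "YUYUYC"
Token 6: literal('V'). Output: "YUYUYCV"
Token 7: backref(off=2, len=1). Copied 'C' from pos 5. Output: "YUYUYCVC"
Token 8: literal('Z'). Output: "YUYUYCVCZ"
Token 9: backref(off=1, len=5) (overlapping!). Copied 'ZZZZZ' from pos 8. Output: "YUYUYCVCZZZZZZ"
Token 10: backref(off=4, len=6) (overlapping!). Copied 'ZZZZZZ' from pos 10. Output: "YUYUYCVCZZZZZZZZZZZZ"

Answer: YUYUYCVCZZZZZZZZZZZZ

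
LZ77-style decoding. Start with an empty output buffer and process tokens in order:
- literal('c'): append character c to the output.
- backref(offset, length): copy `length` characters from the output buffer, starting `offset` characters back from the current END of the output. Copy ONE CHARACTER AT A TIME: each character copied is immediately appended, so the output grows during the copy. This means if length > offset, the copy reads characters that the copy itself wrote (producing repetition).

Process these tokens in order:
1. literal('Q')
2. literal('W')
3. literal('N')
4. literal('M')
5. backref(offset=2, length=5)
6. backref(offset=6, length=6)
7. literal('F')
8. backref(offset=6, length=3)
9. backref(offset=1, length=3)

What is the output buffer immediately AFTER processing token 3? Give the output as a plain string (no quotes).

Token 1: literal('Q'). Output: "Q"
Token 2: literal('W'). Output: "QW"
Token 3: literal('N'). Output: "QWN"

Answer: QWN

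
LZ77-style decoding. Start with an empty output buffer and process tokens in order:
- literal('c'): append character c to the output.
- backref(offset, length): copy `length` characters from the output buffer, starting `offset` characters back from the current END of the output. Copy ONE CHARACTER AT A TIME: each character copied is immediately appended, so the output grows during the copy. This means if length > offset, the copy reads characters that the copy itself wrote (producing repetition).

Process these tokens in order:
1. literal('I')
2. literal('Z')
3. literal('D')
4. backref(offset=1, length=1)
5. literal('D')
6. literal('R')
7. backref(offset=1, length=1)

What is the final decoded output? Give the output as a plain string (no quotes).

Answer: IZDDDRR

Derivation:
Token 1: literal('I'). Output: "I"
Token 2: literal('Z'). Output: "IZ"
Token 3: literal('D'). Output: "IZD"
Token 4: backref(off=1, len=1). Copied 'D' from pos 2. Output: "IZDD"
Token 5: literal('D'). Output: "IZDDD"
Token 6: literal('R'). Output: "IZDDDR"
Token 7: backref(off=1, len=1). Copied 'R' from pos 5. Output: "IZDDDRR"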